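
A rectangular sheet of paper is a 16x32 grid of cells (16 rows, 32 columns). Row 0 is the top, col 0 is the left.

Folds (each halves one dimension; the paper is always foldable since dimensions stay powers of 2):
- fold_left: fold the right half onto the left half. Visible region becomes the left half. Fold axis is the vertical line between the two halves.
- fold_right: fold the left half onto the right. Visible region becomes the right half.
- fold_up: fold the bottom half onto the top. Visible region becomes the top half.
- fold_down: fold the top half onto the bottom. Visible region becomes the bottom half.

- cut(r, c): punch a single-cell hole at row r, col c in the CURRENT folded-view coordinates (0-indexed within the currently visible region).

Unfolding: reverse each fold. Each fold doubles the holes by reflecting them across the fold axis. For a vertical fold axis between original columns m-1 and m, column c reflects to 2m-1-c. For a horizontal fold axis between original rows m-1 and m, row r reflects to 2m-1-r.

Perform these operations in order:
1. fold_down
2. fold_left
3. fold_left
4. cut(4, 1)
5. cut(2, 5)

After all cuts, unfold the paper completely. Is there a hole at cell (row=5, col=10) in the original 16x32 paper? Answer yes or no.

Op 1 fold_down: fold axis h@8; visible region now rows[8,16) x cols[0,32) = 8x32
Op 2 fold_left: fold axis v@16; visible region now rows[8,16) x cols[0,16) = 8x16
Op 3 fold_left: fold axis v@8; visible region now rows[8,16) x cols[0,8) = 8x8
Op 4 cut(4, 1): punch at orig (12,1); cuts so far [(12, 1)]; region rows[8,16) x cols[0,8) = 8x8
Op 5 cut(2, 5): punch at orig (10,5); cuts so far [(10, 5), (12, 1)]; region rows[8,16) x cols[0,8) = 8x8
Unfold 1 (reflect across v@8): 4 holes -> [(10, 5), (10, 10), (12, 1), (12, 14)]
Unfold 2 (reflect across v@16): 8 holes -> [(10, 5), (10, 10), (10, 21), (10, 26), (12, 1), (12, 14), (12, 17), (12, 30)]
Unfold 3 (reflect across h@8): 16 holes -> [(3, 1), (3, 14), (3, 17), (3, 30), (5, 5), (5, 10), (5, 21), (5, 26), (10, 5), (10, 10), (10, 21), (10, 26), (12, 1), (12, 14), (12, 17), (12, 30)]
Holes: [(3, 1), (3, 14), (3, 17), (3, 30), (5, 5), (5, 10), (5, 21), (5, 26), (10, 5), (10, 10), (10, 21), (10, 26), (12, 1), (12, 14), (12, 17), (12, 30)]

Answer: yes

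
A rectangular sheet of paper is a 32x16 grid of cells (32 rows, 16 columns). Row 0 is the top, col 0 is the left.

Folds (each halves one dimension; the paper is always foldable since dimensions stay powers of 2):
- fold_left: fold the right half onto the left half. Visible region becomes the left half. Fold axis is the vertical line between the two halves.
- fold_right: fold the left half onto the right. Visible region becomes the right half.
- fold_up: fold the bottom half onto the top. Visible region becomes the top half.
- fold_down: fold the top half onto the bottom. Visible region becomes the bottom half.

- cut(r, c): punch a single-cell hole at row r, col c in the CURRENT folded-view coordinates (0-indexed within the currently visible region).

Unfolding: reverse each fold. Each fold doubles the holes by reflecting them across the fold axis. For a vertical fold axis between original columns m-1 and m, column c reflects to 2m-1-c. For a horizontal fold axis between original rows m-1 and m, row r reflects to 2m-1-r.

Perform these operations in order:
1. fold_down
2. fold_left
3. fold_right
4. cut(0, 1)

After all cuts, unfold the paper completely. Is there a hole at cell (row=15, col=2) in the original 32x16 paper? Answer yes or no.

Answer: yes

Derivation:
Op 1 fold_down: fold axis h@16; visible region now rows[16,32) x cols[0,16) = 16x16
Op 2 fold_left: fold axis v@8; visible region now rows[16,32) x cols[0,8) = 16x8
Op 3 fold_right: fold axis v@4; visible region now rows[16,32) x cols[4,8) = 16x4
Op 4 cut(0, 1): punch at orig (16,5); cuts so far [(16, 5)]; region rows[16,32) x cols[4,8) = 16x4
Unfold 1 (reflect across v@4): 2 holes -> [(16, 2), (16, 5)]
Unfold 2 (reflect across v@8): 4 holes -> [(16, 2), (16, 5), (16, 10), (16, 13)]
Unfold 3 (reflect across h@16): 8 holes -> [(15, 2), (15, 5), (15, 10), (15, 13), (16, 2), (16, 5), (16, 10), (16, 13)]
Holes: [(15, 2), (15, 5), (15, 10), (15, 13), (16, 2), (16, 5), (16, 10), (16, 13)]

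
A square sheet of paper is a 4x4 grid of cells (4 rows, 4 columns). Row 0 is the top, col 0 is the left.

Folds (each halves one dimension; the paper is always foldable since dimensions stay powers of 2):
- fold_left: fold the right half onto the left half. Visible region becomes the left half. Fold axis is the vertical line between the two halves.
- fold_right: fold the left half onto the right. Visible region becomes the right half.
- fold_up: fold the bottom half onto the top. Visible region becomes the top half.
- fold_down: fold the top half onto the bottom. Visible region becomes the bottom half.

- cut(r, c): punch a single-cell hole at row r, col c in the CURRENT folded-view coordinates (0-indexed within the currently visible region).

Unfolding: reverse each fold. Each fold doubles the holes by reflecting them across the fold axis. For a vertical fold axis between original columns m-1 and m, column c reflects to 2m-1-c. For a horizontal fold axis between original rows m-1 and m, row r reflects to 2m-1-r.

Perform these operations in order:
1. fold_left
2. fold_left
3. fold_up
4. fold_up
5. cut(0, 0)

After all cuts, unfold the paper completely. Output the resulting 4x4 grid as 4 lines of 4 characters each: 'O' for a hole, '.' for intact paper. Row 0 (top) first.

Answer: OOOO
OOOO
OOOO
OOOO

Derivation:
Op 1 fold_left: fold axis v@2; visible region now rows[0,4) x cols[0,2) = 4x2
Op 2 fold_left: fold axis v@1; visible region now rows[0,4) x cols[0,1) = 4x1
Op 3 fold_up: fold axis h@2; visible region now rows[0,2) x cols[0,1) = 2x1
Op 4 fold_up: fold axis h@1; visible region now rows[0,1) x cols[0,1) = 1x1
Op 5 cut(0, 0): punch at orig (0,0); cuts so far [(0, 0)]; region rows[0,1) x cols[0,1) = 1x1
Unfold 1 (reflect across h@1): 2 holes -> [(0, 0), (1, 0)]
Unfold 2 (reflect across h@2): 4 holes -> [(0, 0), (1, 0), (2, 0), (3, 0)]
Unfold 3 (reflect across v@1): 8 holes -> [(0, 0), (0, 1), (1, 0), (1, 1), (2, 0), (2, 1), (3, 0), (3, 1)]
Unfold 4 (reflect across v@2): 16 holes -> [(0, 0), (0, 1), (0, 2), (0, 3), (1, 0), (1, 1), (1, 2), (1, 3), (2, 0), (2, 1), (2, 2), (2, 3), (3, 0), (3, 1), (3, 2), (3, 3)]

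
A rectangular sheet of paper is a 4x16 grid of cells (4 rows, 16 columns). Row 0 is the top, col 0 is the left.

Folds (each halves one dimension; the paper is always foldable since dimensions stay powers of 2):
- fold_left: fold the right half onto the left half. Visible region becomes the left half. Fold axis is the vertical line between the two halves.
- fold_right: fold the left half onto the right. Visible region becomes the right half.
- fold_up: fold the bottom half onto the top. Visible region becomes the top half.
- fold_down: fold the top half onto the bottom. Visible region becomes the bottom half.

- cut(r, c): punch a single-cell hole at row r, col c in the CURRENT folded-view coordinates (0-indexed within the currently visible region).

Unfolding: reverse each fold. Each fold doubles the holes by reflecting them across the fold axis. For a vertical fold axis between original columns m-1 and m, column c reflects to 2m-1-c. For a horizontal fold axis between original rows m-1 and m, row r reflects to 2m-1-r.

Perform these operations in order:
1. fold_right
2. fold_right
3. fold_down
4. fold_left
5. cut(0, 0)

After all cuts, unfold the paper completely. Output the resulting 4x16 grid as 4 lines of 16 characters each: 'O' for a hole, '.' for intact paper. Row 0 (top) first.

Op 1 fold_right: fold axis v@8; visible region now rows[0,4) x cols[8,16) = 4x8
Op 2 fold_right: fold axis v@12; visible region now rows[0,4) x cols[12,16) = 4x4
Op 3 fold_down: fold axis h@2; visible region now rows[2,4) x cols[12,16) = 2x4
Op 4 fold_left: fold axis v@14; visible region now rows[2,4) x cols[12,14) = 2x2
Op 5 cut(0, 0): punch at orig (2,12); cuts so far [(2, 12)]; region rows[2,4) x cols[12,14) = 2x2
Unfold 1 (reflect across v@14): 2 holes -> [(2, 12), (2, 15)]
Unfold 2 (reflect across h@2): 4 holes -> [(1, 12), (1, 15), (2, 12), (2, 15)]
Unfold 3 (reflect across v@12): 8 holes -> [(1, 8), (1, 11), (1, 12), (1, 15), (2, 8), (2, 11), (2, 12), (2, 15)]
Unfold 4 (reflect across v@8): 16 holes -> [(1, 0), (1, 3), (1, 4), (1, 7), (1, 8), (1, 11), (1, 12), (1, 15), (2, 0), (2, 3), (2, 4), (2, 7), (2, 8), (2, 11), (2, 12), (2, 15)]

Answer: ................
O..OO..OO..OO..O
O..OO..OO..OO..O
................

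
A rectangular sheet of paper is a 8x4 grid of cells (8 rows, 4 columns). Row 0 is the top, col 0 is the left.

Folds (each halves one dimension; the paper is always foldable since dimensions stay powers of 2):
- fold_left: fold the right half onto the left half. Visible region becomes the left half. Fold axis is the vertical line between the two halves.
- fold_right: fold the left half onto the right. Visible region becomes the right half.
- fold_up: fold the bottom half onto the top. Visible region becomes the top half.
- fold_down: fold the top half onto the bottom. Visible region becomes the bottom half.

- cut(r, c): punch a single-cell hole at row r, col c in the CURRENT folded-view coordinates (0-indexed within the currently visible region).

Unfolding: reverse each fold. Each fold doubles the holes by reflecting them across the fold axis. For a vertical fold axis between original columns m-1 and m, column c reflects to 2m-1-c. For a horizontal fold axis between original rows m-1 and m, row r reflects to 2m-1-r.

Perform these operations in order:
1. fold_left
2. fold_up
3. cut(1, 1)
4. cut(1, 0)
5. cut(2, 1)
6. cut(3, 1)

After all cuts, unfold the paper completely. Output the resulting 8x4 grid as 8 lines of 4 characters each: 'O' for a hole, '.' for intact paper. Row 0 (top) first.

Answer: ....
OOOO
.OO.
.OO.
.OO.
.OO.
OOOO
....

Derivation:
Op 1 fold_left: fold axis v@2; visible region now rows[0,8) x cols[0,2) = 8x2
Op 2 fold_up: fold axis h@4; visible region now rows[0,4) x cols[0,2) = 4x2
Op 3 cut(1, 1): punch at orig (1,1); cuts so far [(1, 1)]; region rows[0,4) x cols[0,2) = 4x2
Op 4 cut(1, 0): punch at orig (1,0); cuts so far [(1, 0), (1, 1)]; region rows[0,4) x cols[0,2) = 4x2
Op 5 cut(2, 1): punch at orig (2,1); cuts so far [(1, 0), (1, 1), (2, 1)]; region rows[0,4) x cols[0,2) = 4x2
Op 6 cut(3, 1): punch at orig (3,1); cuts so far [(1, 0), (1, 1), (2, 1), (3, 1)]; region rows[0,4) x cols[0,2) = 4x2
Unfold 1 (reflect across h@4): 8 holes -> [(1, 0), (1, 1), (2, 1), (3, 1), (4, 1), (5, 1), (6, 0), (6, 1)]
Unfold 2 (reflect across v@2): 16 holes -> [(1, 0), (1, 1), (1, 2), (1, 3), (2, 1), (2, 2), (3, 1), (3, 2), (4, 1), (4, 2), (5, 1), (5, 2), (6, 0), (6, 1), (6, 2), (6, 3)]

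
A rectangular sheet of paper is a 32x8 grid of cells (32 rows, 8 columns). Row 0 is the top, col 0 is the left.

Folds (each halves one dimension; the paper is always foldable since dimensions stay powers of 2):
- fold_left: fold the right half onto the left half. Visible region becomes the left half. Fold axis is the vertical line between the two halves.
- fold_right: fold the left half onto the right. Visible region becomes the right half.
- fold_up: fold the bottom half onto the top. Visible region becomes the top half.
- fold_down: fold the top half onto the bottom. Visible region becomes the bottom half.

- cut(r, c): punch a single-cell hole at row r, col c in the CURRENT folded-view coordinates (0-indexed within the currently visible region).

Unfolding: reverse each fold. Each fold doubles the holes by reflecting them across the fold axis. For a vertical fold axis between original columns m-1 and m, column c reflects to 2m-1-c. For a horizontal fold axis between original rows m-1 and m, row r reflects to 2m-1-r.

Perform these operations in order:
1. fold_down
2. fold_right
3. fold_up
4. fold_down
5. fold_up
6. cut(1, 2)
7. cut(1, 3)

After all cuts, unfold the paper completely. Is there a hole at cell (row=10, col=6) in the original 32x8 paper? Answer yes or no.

Answer: yes

Derivation:
Op 1 fold_down: fold axis h@16; visible region now rows[16,32) x cols[0,8) = 16x8
Op 2 fold_right: fold axis v@4; visible region now rows[16,32) x cols[4,8) = 16x4
Op 3 fold_up: fold axis h@24; visible region now rows[16,24) x cols[4,8) = 8x4
Op 4 fold_down: fold axis h@20; visible region now rows[20,24) x cols[4,8) = 4x4
Op 5 fold_up: fold axis h@22; visible region now rows[20,22) x cols[4,8) = 2x4
Op 6 cut(1, 2): punch at orig (21,6); cuts so far [(21, 6)]; region rows[20,22) x cols[4,8) = 2x4
Op 7 cut(1, 3): punch at orig (21,7); cuts so far [(21, 6), (21, 7)]; region rows[20,22) x cols[4,8) = 2x4
Unfold 1 (reflect across h@22): 4 holes -> [(21, 6), (21, 7), (22, 6), (22, 7)]
Unfold 2 (reflect across h@20): 8 holes -> [(17, 6), (17, 7), (18, 6), (18, 7), (21, 6), (21, 7), (22, 6), (22, 7)]
Unfold 3 (reflect across h@24): 16 holes -> [(17, 6), (17, 7), (18, 6), (18, 7), (21, 6), (21, 7), (22, 6), (22, 7), (25, 6), (25, 7), (26, 6), (26, 7), (29, 6), (29, 7), (30, 6), (30, 7)]
Unfold 4 (reflect across v@4): 32 holes -> [(17, 0), (17, 1), (17, 6), (17, 7), (18, 0), (18, 1), (18, 6), (18, 7), (21, 0), (21, 1), (21, 6), (21, 7), (22, 0), (22, 1), (22, 6), (22, 7), (25, 0), (25, 1), (25, 6), (25, 7), (26, 0), (26, 1), (26, 6), (26, 7), (29, 0), (29, 1), (29, 6), (29, 7), (30, 0), (30, 1), (30, 6), (30, 7)]
Unfold 5 (reflect across h@16): 64 holes -> [(1, 0), (1, 1), (1, 6), (1, 7), (2, 0), (2, 1), (2, 6), (2, 7), (5, 0), (5, 1), (5, 6), (5, 7), (6, 0), (6, 1), (6, 6), (6, 7), (9, 0), (9, 1), (9, 6), (9, 7), (10, 0), (10, 1), (10, 6), (10, 7), (13, 0), (13, 1), (13, 6), (13, 7), (14, 0), (14, 1), (14, 6), (14, 7), (17, 0), (17, 1), (17, 6), (17, 7), (18, 0), (18, 1), (18, 6), (18, 7), (21, 0), (21, 1), (21, 6), (21, 7), (22, 0), (22, 1), (22, 6), (22, 7), (25, 0), (25, 1), (25, 6), (25, 7), (26, 0), (26, 1), (26, 6), (26, 7), (29, 0), (29, 1), (29, 6), (29, 7), (30, 0), (30, 1), (30, 6), (30, 7)]
Holes: [(1, 0), (1, 1), (1, 6), (1, 7), (2, 0), (2, 1), (2, 6), (2, 7), (5, 0), (5, 1), (5, 6), (5, 7), (6, 0), (6, 1), (6, 6), (6, 7), (9, 0), (9, 1), (9, 6), (9, 7), (10, 0), (10, 1), (10, 6), (10, 7), (13, 0), (13, 1), (13, 6), (13, 7), (14, 0), (14, 1), (14, 6), (14, 7), (17, 0), (17, 1), (17, 6), (17, 7), (18, 0), (18, 1), (18, 6), (18, 7), (21, 0), (21, 1), (21, 6), (21, 7), (22, 0), (22, 1), (22, 6), (22, 7), (25, 0), (25, 1), (25, 6), (25, 7), (26, 0), (26, 1), (26, 6), (26, 7), (29, 0), (29, 1), (29, 6), (29, 7), (30, 0), (30, 1), (30, 6), (30, 7)]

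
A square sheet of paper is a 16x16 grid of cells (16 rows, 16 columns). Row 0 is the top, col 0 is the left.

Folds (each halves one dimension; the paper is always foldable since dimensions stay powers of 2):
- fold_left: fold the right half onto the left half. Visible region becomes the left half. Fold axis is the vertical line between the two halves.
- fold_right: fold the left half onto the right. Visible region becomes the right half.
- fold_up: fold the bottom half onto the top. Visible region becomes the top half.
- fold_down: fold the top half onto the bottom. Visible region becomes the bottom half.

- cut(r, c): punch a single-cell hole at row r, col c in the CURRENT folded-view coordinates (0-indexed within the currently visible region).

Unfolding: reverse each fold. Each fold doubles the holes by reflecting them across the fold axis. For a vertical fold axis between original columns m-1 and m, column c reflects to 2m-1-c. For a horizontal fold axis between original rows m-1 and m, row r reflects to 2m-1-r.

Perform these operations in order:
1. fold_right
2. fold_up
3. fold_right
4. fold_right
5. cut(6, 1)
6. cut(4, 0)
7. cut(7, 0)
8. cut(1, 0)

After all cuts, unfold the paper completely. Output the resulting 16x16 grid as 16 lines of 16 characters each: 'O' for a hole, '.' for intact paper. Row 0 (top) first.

Op 1 fold_right: fold axis v@8; visible region now rows[0,16) x cols[8,16) = 16x8
Op 2 fold_up: fold axis h@8; visible region now rows[0,8) x cols[8,16) = 8x8
Op 3 fold_right: fold axis v@12; visible region now rows[0,8) x cols[12,16) = 8x4
Op 4 fold_right: fold axis v@14; visible region now rows[0,8) x cols[14,16) = 8x2
Op 5 cut(6, 1): punch at orig (6,15); cuts so far [(6, 15)]; region rows[0,8) x cols[14,16) = 8x2
Op 6 cut(4, 0): punch at orig (4,14); cuts so far [(4, 14), (6, 15)]; region rows[0,8) x cols[14,16) = 8x2
Op 7 cut(7, 0): punch at orig (7,14); cuts so far [(4, 14), (6, 15), (7, 14)]; region rows[0,8) x cols[14,16) = 8x2
Op 8 cut(1, 0): punch at orig (1,14); cuts so far [(1, 14), (4, 14), (6, 15), (7, 14)]; region rows[0,8) x cols[14,16) = 8x2
Unfold 1 (reflect across v@14): 8 holes -> [(1, 13), (1, 14), (4, 13), (4, 14), (6, 12), (6, 15), (7, 13), (7, 14)]
Unfold 2 (reflect across v@12): 16 holes -> [(1, 9), (1, 10), (1, 13), (1, 14), (4, 9), (4, 10), (4, 13), (4, 14), (6, 8), (6, 11), (6, 12), (6, 15), (7, 9), (7, 10), (7, 13), (7, 14)]
Unfold 3 (reflect across h@8): 32 holes -> [(1, 9), (1, 10), (1, 13), (1, 14), (4, 9), (4, 10), (4, 13), (4, 14), (6, 8), (6, 11), (6, 12), (6, 15), (7, 9), (7, 10), (7, 13), (7, 14), (8, 9), (8, 10), (8, 13), (8, 14), (9, 8), (9, 11), (9, 12), (9, 15), (11, 9), (11, 10), (11, 13), (11, 14), (14, 9), (14, 10), (14, 13), (14, 14)]
Unfold 4 (reflect across v@8): 64 holes -> [(1, 1), (1, 2), (1, 5), (1, 6), (1, 9), (1, 10), (1, 13), (1, 14), (4, 1), (4, 2), (4, 5), (4, 6), (4, 9), (4, 10), (4, 13), (4, 14), (6, 0), (6, 3), (6, 4), (6, 7), (6, 8), (6, 11), (6, 12), (6, 15), (7, 1), (7, 2), (7, 5), (7, 6), (7, 9), (7, 10), (7, 13), (7, 14), (8, 1), (8, 2), (8, 5), (8, 6), (8, 9), (8, 10), (8, 13), (8, 14), (9, 0), (9, 3), (9, 4), (9, 7), (9, 8), (9, 11), (9, 12), (9, 15), (11, 1), (11, 2), (11, 5), (11, 6), (11, 9), (11, 10), (11, 13), (11, 14), (14, 1), (14, 2), (14, 5), (14, 6), (14, 9), (14, 10), (14, 13), (14, 14)]

Answer: ................
.OO..OO..OO..OO.
................
................
.OO..OO..OO..OO.
................
O..OO..OO..OO..O
.OO..OO..OO..OO.
.OO..OO..OO..OO.
O..OO..OO..OO..O
................
.OO..OO..OO..OO.
................
................
.OO..OO..OO..OO.
................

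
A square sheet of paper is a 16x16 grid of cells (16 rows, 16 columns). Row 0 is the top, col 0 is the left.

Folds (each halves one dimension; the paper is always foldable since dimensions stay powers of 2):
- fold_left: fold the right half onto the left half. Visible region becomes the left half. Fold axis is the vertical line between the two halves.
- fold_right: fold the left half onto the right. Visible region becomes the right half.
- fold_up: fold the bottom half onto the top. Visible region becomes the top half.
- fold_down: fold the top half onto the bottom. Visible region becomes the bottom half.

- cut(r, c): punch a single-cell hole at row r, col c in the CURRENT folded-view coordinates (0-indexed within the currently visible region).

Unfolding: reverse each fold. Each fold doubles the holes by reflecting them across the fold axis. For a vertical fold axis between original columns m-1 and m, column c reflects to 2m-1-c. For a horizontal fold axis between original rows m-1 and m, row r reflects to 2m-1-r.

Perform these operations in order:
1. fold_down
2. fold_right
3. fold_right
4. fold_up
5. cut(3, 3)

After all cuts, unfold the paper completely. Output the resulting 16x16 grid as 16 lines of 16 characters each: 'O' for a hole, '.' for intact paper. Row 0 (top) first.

Answer: ................
................
................
O......OO......O
O......OO......O
................
................
................
................
................
................
O......OO......O
O......OO......O
................
................
................

Derivation:
Op 1 fold_down: fold axis h@8; visible region now rows[8,16) x cols[0,16) = 8x16
Op 2 fold_right: fold axis v@8; visible region now rows[8,16) x cols[8,16) = 8x8
Op 3 fold_right: fold axis v@12; visible region now rows[8,16) x cols[12,16) = 8x4
Op 4 fold_up: fold axis h@12; visible region now rows[8,12) x cols[12,16) = 4x4
Op 5 cut(3, 3): punch at orig (11,15); cuts so far [(11, 15)]; region rows[8,12) x cols[12,16) = 4x4
Unfold 1 (reflect across h@12): 2 holes -> [(11, 15), (12, 15)]
Unfold 2 (reflect across v@12): 4 holes -> [(11, 8), (11, 15), (12, 8), (12, 15)]
Unfold 3 (reflect across v@8): 8 holes -> [(11, 0), (11, 7), (11, 8), (11, 15), (12, 0), (12, 7), (12, 8), (12, 15)]
Unfold 4 (reflect across h@8): 16 holes -> [(3, 0), (3, 7), (3, 8), (3, 15), (4, 0), (4, 7), (4, 8), (4, 15), (11, 0), (11, 7), (11, 8), (11, 15), (12, 0), (12, 7), (12, 8), (12, 15)]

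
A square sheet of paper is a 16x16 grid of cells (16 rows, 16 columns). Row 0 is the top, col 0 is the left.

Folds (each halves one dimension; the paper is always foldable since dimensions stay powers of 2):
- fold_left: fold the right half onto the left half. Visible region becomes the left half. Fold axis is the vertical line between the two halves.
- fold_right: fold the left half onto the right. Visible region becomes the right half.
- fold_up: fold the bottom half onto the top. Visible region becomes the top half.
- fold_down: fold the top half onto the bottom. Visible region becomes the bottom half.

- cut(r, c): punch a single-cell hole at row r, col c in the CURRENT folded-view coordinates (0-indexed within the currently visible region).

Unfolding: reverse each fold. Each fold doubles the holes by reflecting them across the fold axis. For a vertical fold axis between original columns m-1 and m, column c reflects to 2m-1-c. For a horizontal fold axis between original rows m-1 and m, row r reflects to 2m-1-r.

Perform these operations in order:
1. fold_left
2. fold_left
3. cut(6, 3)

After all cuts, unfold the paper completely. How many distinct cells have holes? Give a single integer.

Answer: 4

Derivation:
Op 1 fold_left: fold axis v@8; visible region now rows[0,16) x cols[0,8) = 16x8
Op 2 fold_left: fold axis v@4; visible region now rows[0,16) x cols[0,4) = 16x4
Op 3 cut(6, 3): punch at orig (6,3); cuts so far [(6, 3)]; region rows[0,16) x cols[0,4) = 16x4
Unfold 1 (reflect across v@4): 2 holes -> [(6, 3), (6, 4)]
Unfold 2 (reflect across v@8): 4 holes -> [(6, 3), (6, 4), (6, 11), (6, 12)]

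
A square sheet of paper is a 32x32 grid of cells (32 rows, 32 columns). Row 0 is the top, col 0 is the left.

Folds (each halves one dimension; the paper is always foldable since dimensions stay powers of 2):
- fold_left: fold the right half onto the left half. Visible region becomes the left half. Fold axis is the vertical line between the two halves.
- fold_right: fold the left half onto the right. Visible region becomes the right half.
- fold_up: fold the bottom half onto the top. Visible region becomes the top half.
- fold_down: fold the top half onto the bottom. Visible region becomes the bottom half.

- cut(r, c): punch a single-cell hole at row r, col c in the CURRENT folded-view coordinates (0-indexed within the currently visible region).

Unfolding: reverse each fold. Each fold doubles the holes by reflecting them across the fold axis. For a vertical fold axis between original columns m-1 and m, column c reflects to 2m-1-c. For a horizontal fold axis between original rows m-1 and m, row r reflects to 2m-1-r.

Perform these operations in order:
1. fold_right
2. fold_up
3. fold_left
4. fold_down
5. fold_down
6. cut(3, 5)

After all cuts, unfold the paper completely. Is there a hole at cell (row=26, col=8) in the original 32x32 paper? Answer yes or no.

Op 1 fold_right: fold axis v@16; visible region now rows[0,32) x cols[16,32) = 32x16
Op 2 fold_up: fold axis h@16; visible region now rows[0,16) x cols[16,32) = 16x16
Op 3 fold_left: fold axis v@24; visible region now rows[0,16) x cols[16,24) = 16x8
Op 4 fold_down: fold axis h@8; visible region now rows[8,16) x cols[16,24) = 8x8
Op 5 fold_down: fold axis h@12; visible region now rows[12,16) x cols[16,24) = 4x8
Op 6 cut(3, 5): punch at orig (15,21); cuts so far [(15, 21)]; region rows[12,16) x cols[16,24) = 4x8
Unfold 1 (reflect across h@12): 2 holes -> [(8, 21), (15, 21)]
Unfold 2 (reflect across h@8): 4 holes -> [(0, 21), (7, 21), (8, 21), (15, 21)]
Unfold 3 (reflect across v@24): 8 holes -> [(0, 21), (0, 26), (7, 21), (7, 26), (8, 21), (8, 26), (15, 21), (15, 26)]
Unfold 4 (reflect across h@16): 16 holes -> [(0, 21), (0, 26), (7, 21), (7, 26), (8, 21), (8, 26), (15, 21), (15, 26), (16, 21), (16, 26), (23, 21), (23, 26), (24, 21), (24, 26), (31, 21), (31, 26)]
Unfold 5 (reflect across v@16): 32 holes -> [(0, 5), (0, 10), (0, 21), (0, 26), (7, 5), (7, 10), (7, 21), (7, 26), (8, 5), (8, 10), (8, 21), (8, 26), (15, 5), (15, 10), (15, 21), (15, 26), (16, 5), (16, 10), (16, 21), (16, 26), (23, 5), (23, 10), (23, 21), (23, 26), (24, 5), (24, 10), (24, 21), (24, 26), (31, 5), (31, 10), (31, 21), (31, 26)]
Holes: [(0, 5), (0, 10), (0, 21), (0, 26), (7, 5), (7, 10), (7, 21), (7, 26), (8, 5), (8, 10), (8, 21), (8, 26), (15, 5), (15, 10), (15, 21), (15, 26), (16, 5), (16, 10), (16, 21), (16, 26), (23, 5), (23, 10), (23, 21), (23, 26), (24, 5), (24, 10), (24, 21), (24, 26), (31, 5), (31, 10), (31, 21), (31, 26)]

Answer: no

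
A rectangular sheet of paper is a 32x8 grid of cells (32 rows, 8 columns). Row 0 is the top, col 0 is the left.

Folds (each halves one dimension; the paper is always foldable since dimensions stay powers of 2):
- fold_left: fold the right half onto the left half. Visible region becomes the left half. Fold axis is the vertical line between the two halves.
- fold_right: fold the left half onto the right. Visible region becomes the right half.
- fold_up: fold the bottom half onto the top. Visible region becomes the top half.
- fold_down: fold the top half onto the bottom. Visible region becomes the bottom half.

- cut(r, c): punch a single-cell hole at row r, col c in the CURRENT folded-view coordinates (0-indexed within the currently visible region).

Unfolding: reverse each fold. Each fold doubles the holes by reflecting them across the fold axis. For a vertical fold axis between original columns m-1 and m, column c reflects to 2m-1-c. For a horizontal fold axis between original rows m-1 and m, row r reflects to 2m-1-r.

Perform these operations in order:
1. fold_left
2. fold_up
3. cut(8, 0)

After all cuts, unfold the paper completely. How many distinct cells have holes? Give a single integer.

Answer: 4

Derivation:
Op 1 fold_left: fold axis v@4; visible region now rows[0,32) x cols[0,4) = 32x4
Op 2 fold_up: fold axis h@16; visible region now rows[0,16) x cols[0,4) = 16x4
Op 3 cut(8, 0): punch at orig (8,0); cuts so far [(8, 0)]; region rows[0,16) x cols[0,4) = 16x4
Unfold 1 (reflect across h@16): 2 holes -> [(8, 0), (23, 0)]
Unfold 2 (reflect across v@4): 4 holes -> [(8, 0), (8, 7), (23, 0), (23, 7)]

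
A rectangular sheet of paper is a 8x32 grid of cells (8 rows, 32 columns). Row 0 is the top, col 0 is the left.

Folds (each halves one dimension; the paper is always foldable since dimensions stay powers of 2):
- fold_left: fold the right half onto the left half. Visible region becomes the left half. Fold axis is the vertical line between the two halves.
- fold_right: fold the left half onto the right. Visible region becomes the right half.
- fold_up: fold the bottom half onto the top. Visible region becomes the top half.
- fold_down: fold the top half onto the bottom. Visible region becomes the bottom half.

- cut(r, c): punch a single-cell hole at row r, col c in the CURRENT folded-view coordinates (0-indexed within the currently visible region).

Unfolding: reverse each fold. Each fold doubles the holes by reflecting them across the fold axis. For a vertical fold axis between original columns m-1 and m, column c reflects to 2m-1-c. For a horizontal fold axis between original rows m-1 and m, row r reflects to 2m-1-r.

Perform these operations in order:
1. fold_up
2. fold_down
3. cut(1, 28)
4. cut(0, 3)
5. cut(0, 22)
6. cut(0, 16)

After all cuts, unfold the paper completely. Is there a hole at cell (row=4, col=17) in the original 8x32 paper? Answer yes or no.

Answer: no

Derivation:
Op 1 fold_up: fold axis h@4; visible region now rows[0,4) x cols[0,32) = 4x32
Op 2 fold_down: fold axis h@2; visible region now rows[2,4) x cols[0,32) = 2x32
Op 3 cut(1, 28): punch at orig (3,28); cuts so far [(3, 28)]; region rows[2,4) x cols[0,32) = 2x32
Op 4 cut(0, 3): punch at orig (2,3); cuts so far [(2, 3), (3, 28)]; region rows[2,4) x cols[0,32) = 2x32
Op 5 cut(0, 22): punch at orig (2,22); cuts so far [(2, 3), (2, 22), (3, 28)]; region rows[2,4) x cols[0,32) = 2x32
Op 6 cut(0, 16): punch at orig (2,16); cuts so far [(2, 3), (2, 16), (2, 22), (3, 28)]; region rows[2,4) x cols[0,32) = 2x32
Unfold 1 (reflect across h@2): 8 holes -> [(0, 28), (1, 3), (1, 16), (1, 22), (2, 3), (2, 16), (2, 22), (3, 28)]
Unfold 2 (reflect across h@4): 16 holes -> [(0, 28), (1, 3), (1, 16), (1, 22), (2, 3), (2, 16), (2, 22), (3, 28), (4, 28), (5, 3), (5, 16), (5, 22), (6, 3), (6, 16), (6, 22), (7, 28)]
Holes: [(0, 28), (1, 3), (1, 16), (1, 22), (2, 3), (2, 16), (2, 22), (3, 28), (4, 28), (5, 3), (5, 16), (5, 22), (6, 3), (6, 16), (6, 22), (7, 28)]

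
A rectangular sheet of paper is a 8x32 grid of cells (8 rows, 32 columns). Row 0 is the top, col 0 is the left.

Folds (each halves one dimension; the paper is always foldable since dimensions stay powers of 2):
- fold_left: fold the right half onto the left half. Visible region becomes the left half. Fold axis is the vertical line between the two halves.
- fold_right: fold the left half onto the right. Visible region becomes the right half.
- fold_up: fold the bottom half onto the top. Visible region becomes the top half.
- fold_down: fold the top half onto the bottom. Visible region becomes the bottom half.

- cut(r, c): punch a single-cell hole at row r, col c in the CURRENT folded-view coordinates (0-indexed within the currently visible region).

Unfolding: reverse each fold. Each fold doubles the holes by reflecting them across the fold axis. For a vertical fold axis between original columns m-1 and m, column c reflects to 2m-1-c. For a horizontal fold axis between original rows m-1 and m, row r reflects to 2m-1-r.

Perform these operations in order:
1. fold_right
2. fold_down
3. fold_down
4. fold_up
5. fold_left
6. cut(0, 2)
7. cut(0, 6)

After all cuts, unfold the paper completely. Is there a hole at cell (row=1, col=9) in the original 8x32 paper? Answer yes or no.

Answer: yes

Derivation:
Op 1 fold_right: fold axis v@16; visible region now rows[0,8) x cols[16,32) = 8x16
Op 2 fold_down: fold axis h@4; visible region now rows[4,8) x cols[16,32) = 4x16
Op 3 fold_down: fold axis h@6; visible region now rows[6,8) x cols[16,32) = 2x16
Op 4 fold_up: fold axis h@7; visible region now rows[6,7) x cols[16,32) = 1x16
Op 5 fold_left: fold axis v@24; visible region now rows[6,7) x cols[16,24) = 1x8
Op 6 cut(0, 2): punch at orig (6,18); cuts so far [(6, 18)]; region rows[6,7) x cols[16,24) = 1x8
Op 7 cut(0, 6): punch at orig (6,22); cuts so far [(6, 18), (6, 22)]; region rows[6,7) x cols[16,24) = 1x8
Unfold 1 (reflect across v@24): 4 holes -> [(6, 18), (6, 22), (6, 25), (6, 29)]
Unfold 2 (reflect across h@7): 8 holes -> [(6, 18), (6, 22), (6, 25), (6, 29), (7, 18), (7, 22), (7, 25), (7, 29)]
Unfold 3 (reflect across h@6): 16 holes -> [(4, 18), (4, 22), (4, 25), (4, 29), (5, 18), (5, 22), (5, 25), (5, 29), (6, 18), (6, 22), (6, 25), (6, 29), (7, 18), (7, 22), (7, 25), (7, 29)]
Unfold 4 (reflect across h@4): 32 holes -> [(0, 18), (0, 22), (0, 25), (0, 29), (1, 18), (1, 22), (1, 25), (1, 29), (2, 18), (2, 22), (2, 25), (2, 29), (3, 18), (3, 22), (3, 25), (3, 29), (4, 18), (4, 22), (4, 25), (4, 29), (5, 18), (5, 22), (5, 25), (5, 29), (6, 18), (6, 22), (6, 25), (6, 29), (7, 18), (7, 22), (7, 25), (7, 29)]
Unfold 5 (reflect across v@16): 64 holes -> [(0, 2), (0, 6), (0, 9), (0, 13), (0, 18), (0, 22), (0, 25), (0, 29), (1, 2), (1, 6), (1, 9), (1, 13), (1, 18), (1, 22), (1, 25), (1, 29), (2, 2), (2, 6), (2, 9), (2, 13), (2, 18), (2, 22), (2, 25), (2, 29), (3, 2), (3, 6), (3, 9), (3, 13), (3, 18), (3, 22), (3, 25), (3, 29), (4, 2), (4, 6), (4, 9), (4, 13), (4, 18), (4, 22), (4, 25), (4, 29), (5, 2), (5, 6), (5, 9), (5, 13), (5, 18), (5, 22), (5, 25), (5, 29), (6, 2), (6, 6), (6, 9), (6, 13), (6, 18), (6, 22), (6, 25), (6, 29), (7, 2), (7, 6), (7, 9), (7, 13), (7, 18), (7, 22), (7, 25), (7, 29)]
Holes: [(0, 2), (0, 6), (0, 9), (0, 13), (0, 18), (0, 22), (0, 25), (0, 29), (1, 2), (1, 6), (1, 9), (1, 13), (1, 18), (1, 22), (1, 25), (1, 29), (2, 2), (2, 6), (2, 9), (2, 13), (2, 18), (2, 22), (2, 25), (2, 29), (3, 2), (3, 6), (3, 9), (3, 13), (3, 18), (3, 22), (3, 25), (3, 29), (4, 2), (4, 6), (4, 9), (4, 13), (4, 18), (4, 22), (4, 25), (4, 29), (5, 2), (5, 6), (5, 9), (5, 13), (5, 18), (5, 22), (5, 25), (5, 29), (6, 2), (6, 6), (6, 9), (6, 13), (6, 18), (6, 22), (6, 25), (6, 29), (7, 2), (7, 6), (7, 9), (7, 13), (7, 18), (7, 22), (7, 25), (7, 29)]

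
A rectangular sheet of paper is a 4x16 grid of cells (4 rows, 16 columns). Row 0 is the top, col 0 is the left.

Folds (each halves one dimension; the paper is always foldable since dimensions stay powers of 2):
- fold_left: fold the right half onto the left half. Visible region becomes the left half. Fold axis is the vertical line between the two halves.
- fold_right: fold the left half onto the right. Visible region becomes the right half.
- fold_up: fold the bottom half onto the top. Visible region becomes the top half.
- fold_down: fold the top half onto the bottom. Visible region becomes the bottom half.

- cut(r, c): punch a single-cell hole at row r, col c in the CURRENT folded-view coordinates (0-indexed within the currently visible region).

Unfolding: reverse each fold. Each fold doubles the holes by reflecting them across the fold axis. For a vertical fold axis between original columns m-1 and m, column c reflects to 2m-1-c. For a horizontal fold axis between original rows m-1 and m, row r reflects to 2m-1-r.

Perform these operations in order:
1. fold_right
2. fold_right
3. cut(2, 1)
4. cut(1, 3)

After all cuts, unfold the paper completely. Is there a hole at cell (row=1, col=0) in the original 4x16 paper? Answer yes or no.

Answer: yes

Derivation:
Op 1 fold_right: fold axis v@8; visible region now rows[0,4) x cols[8,16) = 4x8
Op 2 fold_right: fold axis v@12; visible region now rows[0,4) x cols[12,16) = 4x4
Op 3 cut(2, 1): punch at orig (2,13); cuts so far [(2, 13)]; region rows[0,4) x cols[12,16) = 4x4
Op 4 cut(1, 3): punch at orig (1,15); cuts so far [(1, 15), (2, 13)]; region rows[0,4) x cols[12,16) = 4x4
Unfold 1 (reflect across v@12): 4 holes -> [(1, 8), (1, 15), (2, 10), (2, 13)]
Unfold 2 (reflect across v@8): 8 holes -> [(1, 0), (1, 7), (1, 8), (1, 15), (2, 2), (2, 5), (2, 10), (2, 13)]
Holes: [(1, 0), (1, 7), (1, 8), (1, 15), (2, 2), (2, 5), (2, 10), (2, 13)]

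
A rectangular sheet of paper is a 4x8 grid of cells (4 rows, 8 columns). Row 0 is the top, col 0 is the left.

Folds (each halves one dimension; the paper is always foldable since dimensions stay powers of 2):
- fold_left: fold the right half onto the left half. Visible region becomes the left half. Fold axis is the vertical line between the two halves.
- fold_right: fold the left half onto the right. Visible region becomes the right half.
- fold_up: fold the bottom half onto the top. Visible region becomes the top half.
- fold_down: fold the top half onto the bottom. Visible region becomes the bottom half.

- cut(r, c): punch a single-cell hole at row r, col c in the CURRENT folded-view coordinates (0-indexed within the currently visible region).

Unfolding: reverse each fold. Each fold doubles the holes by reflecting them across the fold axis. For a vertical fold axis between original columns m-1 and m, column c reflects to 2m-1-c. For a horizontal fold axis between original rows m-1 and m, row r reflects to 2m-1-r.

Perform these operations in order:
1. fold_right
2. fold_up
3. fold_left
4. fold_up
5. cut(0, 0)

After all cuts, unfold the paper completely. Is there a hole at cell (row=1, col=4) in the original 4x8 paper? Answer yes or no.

Op 1 fold_right: fold axis v@4; visible region now rows[0,4) x cols[4,8) = 4x4
Op 2 fold_up: fold axis h@2; visible region now rows[0,2) x cols[4,8) = 2x4
Op 3 fold_left: fold axis v@6; visible region now rows[0,2) x cols[4,6) = 2x2
Op 4 fold_up: fold axis h@1; visible region now rows[0,1) x cols[4,6) = 1x2
Op 5 cut(0, 0): punch at orig (0,4); cuts so far [(0, 4)]; region rows[0,1) x cols[4,6) = 1x2
Unfold 1 (reflect across h@1): 2 holes -> [(0, 4), (1, 4)]
Unfold 2 (reflect across v@6): 4 holes -> [(0, 4), (0, 7), (1, 4), (1, 7)]
Unfold 3 (reflect across h@2): 8 holes -> [(0, 4), (0, 7), (1, 4), (1, 7), (2, 4), (2, 7), (3, 4), (3, 7)]
Unfold 4 (reflect across v@4): 16 holes -> [(0, 0), (0, 3), (0, 4), (0, 7), (1, 0), (1, 3), (1, 4), (1, 7), (2, 0), (2, 3), (2, 4), (2, 7), (3, 0), (3, 3), (3, 4), (3, 7)]
Holes: [(0, 0), (0, 3), (0, 4), (0, 7), (1, 0), (1, 3), (1, 4), (1, 7), (2, 0), (2, 3), (2, 4), (2, 7), (3, 0), (3, 3), (3, 4), (3, 7)]

Answer: yes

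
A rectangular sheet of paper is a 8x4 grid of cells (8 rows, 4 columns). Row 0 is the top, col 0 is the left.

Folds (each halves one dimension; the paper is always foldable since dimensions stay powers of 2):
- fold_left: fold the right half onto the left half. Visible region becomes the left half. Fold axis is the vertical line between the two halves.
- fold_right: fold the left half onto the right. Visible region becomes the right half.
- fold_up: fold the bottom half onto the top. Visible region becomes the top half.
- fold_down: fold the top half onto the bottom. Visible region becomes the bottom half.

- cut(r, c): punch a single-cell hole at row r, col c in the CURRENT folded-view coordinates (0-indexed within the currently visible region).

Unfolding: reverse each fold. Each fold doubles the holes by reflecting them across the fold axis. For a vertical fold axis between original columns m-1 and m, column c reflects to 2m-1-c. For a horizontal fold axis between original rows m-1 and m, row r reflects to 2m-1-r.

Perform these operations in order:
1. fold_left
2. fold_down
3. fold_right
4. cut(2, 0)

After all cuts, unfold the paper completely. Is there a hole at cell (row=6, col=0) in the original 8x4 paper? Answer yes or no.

Op 1 fold_left: fold axis v@2; visible region now rows[0,8) x cols[0,2) = 8x2
Op 2 fold_down: fold axis h@4; visible region now rows[4,8) x cols[0,2) = 4x2
Op 3 fold_right: fold axis v@1; visible region now rows[4,8) x cols[1,2) = 4x1
Op 4 cut(2, 0): punch at orig (6,1); cuts so far [(6, 1)]; region rows[4,8) x cols[1,2) = 4x1
Unfold 1 (reflect across v@1): 2 holes -> [(6, 0), (6, 1)]
Unfold 2 (reflect across h@4): 4 holes -> [(1, 0), (1, 1), (6, 0), (6, 1)]
Unfold 3 (reflect across v@2): 8 holes -> [(1, 0), (1, 1), (1, 2), (1, 3), (6, 0), (6, 1), (6, 2), (6, 3)]
Holes: [(1, 0), (1, 1), (1, 2), (1, 3), (6, 0), (6, 1), (6, 2), (6, 3)]

Answer: yes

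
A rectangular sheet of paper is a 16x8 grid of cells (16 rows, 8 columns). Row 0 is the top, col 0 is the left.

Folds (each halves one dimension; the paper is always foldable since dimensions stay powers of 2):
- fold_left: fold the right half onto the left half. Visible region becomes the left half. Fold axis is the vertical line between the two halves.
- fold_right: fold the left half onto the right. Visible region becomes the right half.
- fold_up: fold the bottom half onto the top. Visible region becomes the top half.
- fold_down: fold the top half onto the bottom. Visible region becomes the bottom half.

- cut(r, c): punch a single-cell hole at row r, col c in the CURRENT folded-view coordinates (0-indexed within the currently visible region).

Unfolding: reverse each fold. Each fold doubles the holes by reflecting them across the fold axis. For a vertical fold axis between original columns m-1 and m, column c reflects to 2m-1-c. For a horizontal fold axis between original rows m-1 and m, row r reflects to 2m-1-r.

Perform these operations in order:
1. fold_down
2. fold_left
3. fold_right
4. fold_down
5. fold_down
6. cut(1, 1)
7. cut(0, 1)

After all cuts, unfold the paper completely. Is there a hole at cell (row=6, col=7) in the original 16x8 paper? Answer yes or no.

Op 1 fold_down: fold axis h@8; visible region now rows[8,16) x cols[0,8) = 8x8
Op 2 fold_left: fold axis v@4; visible region now rows[8,16) x cols[0,4) = 8x4
Op 3 fold_right: fold axis v@2; visible region now rows[8,16) x cols[2,4) = 8x2
Op 4 fold_down: fold axis h@12; visible region now rows[12,16) x cols[2,4) = 4x2
Op 5 fold_down: fold axis h@14; visible region now rows[14,16) x cols[2,4) = 2x2
Op 6 cut(1, 1): punch at orig (15,3); cuts so far [(15, 3)]; region rows[14,16) x cols[2,4) = 2x2
Op 7 cut(0, 1): punch at orig (14,3); cuts so far [(14, 3), (15, 3)]; region rows[14,16) x cols[2,4) = 2x2
Unfold 1 (reflect across h@14): 4 holes -> [(12, 3), (13, 3), (14, 3), (15, 3)]
Unfold 2 (reflect across h@12): 8 holes -> [(8, 3), (9, 3), (10, 3), (11, 3), (12, 3), (13, 3), (14, 3), (15, 3)]
Unfold 3 (reflect across v@2): 16 holes -> [(8, 0), (8, 3), (9, 0), (9, 3), (10, 0), (10, 3), (11, 0), (11, 3), (12, 0), (12, 3), (13, 0), (13, 3), (14, 0), (14, 3), (15, 0), (15, 3)]
Unfold 4 (reflect across v@4): 32 holes -> [(8, 0), (8, 3), (8, 4), (8, 7), (9, 0), (9, 3), (9, 4), (9, 7), (10, 0), (10, 3), (10, 4), (10, 7), (11, 0), (11, 3), (11, 4), (11, 7), (12, 0), (12, 3), (12, 4), (12, 7), (13, 0), (13, 3), (13, 4), (13, 7), (14, 0), (14, 3), (14, 4), (14, 7), (15, 0), (15, 3), (15, 4), (15, 7)]
Unfold 5 (reflect across h@8): 64 holes -> [(0, 0), (0, 3), (0, 4), (0, 7), (1, 0), (1, 3), (1, 4), (1, 7), (2, 0), (2, 3), (2, 4), (2, 7), (3, 0), (3, 3), (3, 4), (3, 7), (4, 0), (4, 3), (4, 4), (4, 7), (5, 0), (5, 3), (5, 4), (5, 7), (6, 0), (6, 3), (6, 4), (6, 7), (7, 0), (7, 3), (7, 4), (7, 7), (8, 0), (8, 3), (8, 4), (8, 7), (9, 0), (9, 3), (9, 4), (9, 7), (10, 0), (10, 3), (10, 4), (10, 7), (11, 0), (11, 3), (11, 4), (11, 7), (12, 0), (12, 3), (12, 4), (12, 7), (13, 0), (13, 3), (13, 4), (13, 7), (14, 0), (14, 3), (14, 4), (14, 7), (15, 0), (15, 3), (15, 4), (15, 7)]
Holes: [(0, 0), (0, 3), (0, 4), (0, 7), (1, 0), (1, 3), (1, 4), (1, 7), (2, 0), (2, 3), (2, 4), (2, 7), (3, 0), (3, 3), (3, 4), (3, 7), (4, 0), (4, 3), (4, 4), (4, 7), (5, 0), (5, 3), (5, 4), (5, 7), (6, 0), (6, 3), (6, 4), (6, 7), (7, 0), (7, 3), (7, 4), (7, 7), (8, 0), (8, 3), (8, 4), (8, 7), (9, 0), (9, 3), (9, 4), (9, 7), (10, 0), (10, 3), (10, 4), (10, 7), (11, 0), (11, 3), (11, 4), (11, 7), (12, 0), (12, 3), (12, 4), (12, 7), (13, 0), (13, 3), (13, 4), (13, 7), (14, 0), (14, 3), (14, 4), (14, 7), (15, 0), (15, 3), (15, 4), (15, 7)]

Answer: yes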